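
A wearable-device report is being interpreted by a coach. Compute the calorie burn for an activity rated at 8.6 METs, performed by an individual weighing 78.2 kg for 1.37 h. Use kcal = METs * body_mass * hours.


Product of METs and mass = 8.6 * 78.2 = 672.52
Total kcal = 672.52 * 1.37 = 921.35 kcal

921.35 kcal


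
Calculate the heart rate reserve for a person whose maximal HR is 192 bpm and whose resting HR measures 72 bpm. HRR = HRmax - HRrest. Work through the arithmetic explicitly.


HRmax = 192 bpm
HRrest = 72 bpm
HRR = 192 - 72 = 120 bpm

120 bpm


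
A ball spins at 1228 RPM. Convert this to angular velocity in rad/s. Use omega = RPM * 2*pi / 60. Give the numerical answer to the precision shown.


omega = 1228 * 2 * pi / 60
= 1228 * 6.28318531 / 60
= 7715.752 / 60
= 128.596 rad/s

128.596 rad/s


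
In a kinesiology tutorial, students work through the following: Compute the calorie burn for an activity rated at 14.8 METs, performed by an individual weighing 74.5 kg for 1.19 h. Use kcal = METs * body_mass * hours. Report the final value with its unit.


Product of METs and mass = 14.8 * 74.5 = 1102.6
Total kcal = 1102.6 * 1.19 = 1312.09 kcal

1312.09 kcal


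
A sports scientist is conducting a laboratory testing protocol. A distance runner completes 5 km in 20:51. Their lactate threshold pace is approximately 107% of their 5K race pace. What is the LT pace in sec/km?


Convert to seconds: 20 min 51 s = 1251 s
Pace per km = 1251 / 5 = 250.2 s/km
LT pace = 250.2 * 1.07 = 267.71 s/km

267.71 s/km


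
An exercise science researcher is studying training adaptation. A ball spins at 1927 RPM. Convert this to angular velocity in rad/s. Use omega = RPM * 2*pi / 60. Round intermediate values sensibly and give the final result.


omega = 1927 * 2 * pi / 60
= 1927 * 6.28318531 / 60
= 12107.698 / 60
= 201.795 rad/s

201.795 rad/s


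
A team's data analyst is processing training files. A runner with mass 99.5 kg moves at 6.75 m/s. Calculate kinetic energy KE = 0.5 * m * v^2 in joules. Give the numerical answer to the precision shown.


v^2 = 6.75^2 = 45.5625
KE = 0.5 * 99.5 * 45.5625
= 2266.73 J

2266.73 J


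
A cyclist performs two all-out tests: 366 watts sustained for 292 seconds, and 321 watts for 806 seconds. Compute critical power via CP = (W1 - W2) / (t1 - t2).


W1 = P1 * t1 = 366 * 292 = 106872 J
W2 = P2 * t2 = 321 * 806 = 258726 J
CP = (106872 - 258726) / (292 - 806)
= 295.44 W

295.44 W


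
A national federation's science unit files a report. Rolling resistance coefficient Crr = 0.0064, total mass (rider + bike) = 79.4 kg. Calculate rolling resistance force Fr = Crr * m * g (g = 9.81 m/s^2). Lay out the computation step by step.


Fr = Crr * m * g
= 0.0064 * 79.4 * 9.81
= 4.985 N

4.985 N


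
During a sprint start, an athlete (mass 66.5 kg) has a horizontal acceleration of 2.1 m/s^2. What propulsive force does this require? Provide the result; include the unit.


Propulsive force = mass * acceleration
= 66.5 kg * 2.1 m/s^2
= 139.65 N

139.65 N


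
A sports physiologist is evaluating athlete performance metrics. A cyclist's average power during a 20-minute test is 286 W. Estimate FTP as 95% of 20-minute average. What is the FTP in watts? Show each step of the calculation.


FTP = 20-min power * 0.95
= 286 * 0.95
= 271.7 W

271.7 W


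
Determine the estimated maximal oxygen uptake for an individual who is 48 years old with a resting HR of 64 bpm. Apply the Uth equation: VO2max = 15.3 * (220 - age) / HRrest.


HRmax = 220 - 48 = 172
VO2max = 15.3 * (172 / 64)
= 15.3 * 2.6875
= 41.12 mL/kg/min

41.12 mL/kg/min


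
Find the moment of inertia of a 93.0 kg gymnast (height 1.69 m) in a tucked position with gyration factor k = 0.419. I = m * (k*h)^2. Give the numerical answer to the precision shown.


Radius of gyration = 0.419 * 1.69 = 0.70811 m
I = 93.0 * 0.70811^2
= 93.0 * 0.50142
= 46.632 kg*m^2

46.632 kg*m^2


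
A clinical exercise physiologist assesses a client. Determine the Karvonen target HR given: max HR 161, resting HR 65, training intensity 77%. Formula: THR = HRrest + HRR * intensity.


HRR = HRmax - HRrest = 161 - 65 = 96
THR = 65 + 96 * 0.77
= 138.92 bpm

138.92 bpm


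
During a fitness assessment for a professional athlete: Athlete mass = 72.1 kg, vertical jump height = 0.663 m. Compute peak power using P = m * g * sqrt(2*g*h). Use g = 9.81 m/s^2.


sqrt(2 * 9.81 * 0.663) = sqrt(13.00806) = 3.606669 m/s
P = 72.1 * 9.81 * 3.606669
= 2551.0 W

2551.0 W


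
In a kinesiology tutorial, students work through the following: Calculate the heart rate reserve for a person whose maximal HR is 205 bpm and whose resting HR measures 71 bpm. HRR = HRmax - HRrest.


HRmax = 205 bpm
HRrest = 71 bpm
HRR = 205 - 71 = 134 bpm

134 bpm


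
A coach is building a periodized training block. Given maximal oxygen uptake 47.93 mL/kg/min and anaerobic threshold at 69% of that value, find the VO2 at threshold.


Percentage as decimal = 0.69
VO2 at AT = 47.93 * 0.69 = 33.07 mL/kg/min

33.07 mL/kg/min


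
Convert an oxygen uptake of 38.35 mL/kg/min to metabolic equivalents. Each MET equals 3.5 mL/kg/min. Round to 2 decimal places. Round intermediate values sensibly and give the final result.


One MET = 3.5 mL/kg/min
Number of METs = 38.35 / 3.5
= 10.96 METs

10.96 METs


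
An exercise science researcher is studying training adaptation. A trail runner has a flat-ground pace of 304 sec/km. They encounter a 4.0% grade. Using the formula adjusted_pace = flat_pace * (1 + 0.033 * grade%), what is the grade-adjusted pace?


Grade factor = 1 + 0.033 * 4.0 = 1.132
Adjusted = 304 * 1.132 = 344.13 sec/km

344.13 s/km


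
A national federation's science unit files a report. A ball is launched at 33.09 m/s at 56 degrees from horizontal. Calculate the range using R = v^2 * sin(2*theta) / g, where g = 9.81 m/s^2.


sin(2 * 56) = sin(112) = 0.927184
v^2 = 33.09^2 = 1094.9481
R = 1094.9481 * 0.927184 / 9.81
= 103.488 m

103.488 m


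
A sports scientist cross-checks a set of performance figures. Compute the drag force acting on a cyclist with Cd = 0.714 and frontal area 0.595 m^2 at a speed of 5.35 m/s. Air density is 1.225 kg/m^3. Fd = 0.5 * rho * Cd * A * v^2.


Step 1: v^2 = 28.6225
Step 2: Fd = 0.5 * 1.225 * 0.714 * 0.595 * 28.6225
= 7.448 N

7.448 N


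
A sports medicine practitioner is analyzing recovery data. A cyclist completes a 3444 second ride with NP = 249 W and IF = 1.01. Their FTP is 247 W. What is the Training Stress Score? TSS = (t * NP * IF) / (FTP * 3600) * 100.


t * NP * IF = 3444 * 249 * 1.01 = 866131.56
FTP * 3600 = 889200
TSS = (866131.56 / 889200) * 100 = 97.41

97.41 TSS


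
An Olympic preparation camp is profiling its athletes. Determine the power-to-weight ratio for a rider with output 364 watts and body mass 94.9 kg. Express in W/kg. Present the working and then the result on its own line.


P/W = 364 / 94.9 = 3.836 W/kg

3.836 W/kg


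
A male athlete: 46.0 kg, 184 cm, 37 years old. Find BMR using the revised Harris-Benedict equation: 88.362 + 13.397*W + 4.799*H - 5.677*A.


Intercept = 88.362
Weight contribution = 13.397 * 46.0 = 616.262
Height contribution = 4.799 * 184 = 883.016
Age contribution = 5.677 * 37 = 210.049
BMR = 88.362 + 616.262 + 883.016 - 210.049
= 1377.59 kcal/day

1377.59 kcal/day


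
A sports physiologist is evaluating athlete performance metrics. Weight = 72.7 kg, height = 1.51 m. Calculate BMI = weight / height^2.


height^2 = 1.51^2 = 2.2801
BMI = 72.7 / 2.2801 = 31.88 kg/m^2

31.88 kg/m^2


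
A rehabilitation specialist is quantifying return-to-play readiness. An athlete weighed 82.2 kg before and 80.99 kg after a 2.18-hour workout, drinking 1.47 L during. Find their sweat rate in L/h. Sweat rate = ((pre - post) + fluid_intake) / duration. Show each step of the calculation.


Body mass change = 1.21 kg
Total sweat loss = 1.21 + 1.47 = 2.68 L
Rate = 2.68 / 2.18 = 1.229 L/h

1.229 L/h


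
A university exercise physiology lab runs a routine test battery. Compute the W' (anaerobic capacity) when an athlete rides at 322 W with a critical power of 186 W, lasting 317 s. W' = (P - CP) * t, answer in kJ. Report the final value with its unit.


Above-CP power = 136 W
Duration = 317 s
W' = 136 * 317 = 43112 J
Convert: 43112 / 1000 = 43.112 kJ

43.112 kJ


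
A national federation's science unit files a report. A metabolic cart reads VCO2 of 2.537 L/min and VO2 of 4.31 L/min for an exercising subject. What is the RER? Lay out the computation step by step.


RER = VCO2 / VO2 = 2.537 / 4.31 = 0.5886

0.5886


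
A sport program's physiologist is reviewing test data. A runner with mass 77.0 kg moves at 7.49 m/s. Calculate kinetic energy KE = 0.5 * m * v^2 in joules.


v^2 = 7.49^2 = 56.1001
KE = 0.5 * 77.0 * 56.1001
= 2159.85 J

2159.85 J


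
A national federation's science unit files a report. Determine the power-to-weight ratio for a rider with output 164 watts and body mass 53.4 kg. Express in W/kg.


P/W = 164 / 53.4 = 3.071 W/kg

3.071 W/kg


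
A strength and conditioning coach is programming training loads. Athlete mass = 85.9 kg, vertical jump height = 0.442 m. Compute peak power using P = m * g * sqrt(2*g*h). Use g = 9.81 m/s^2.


sqrt(2 * 9.81 * 0.442) = sqrt(8.67204) = 2.944833 m/s
P = 85.9 * 9.81 * 2.944833
= 2481.55 W

2481.55 W


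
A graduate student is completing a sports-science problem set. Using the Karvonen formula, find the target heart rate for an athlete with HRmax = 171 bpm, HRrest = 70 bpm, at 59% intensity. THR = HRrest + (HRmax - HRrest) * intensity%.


HRR = 171 - 70 = 101
THR = 70 + 101 * 0.59
= 70 + 59.59
= 129.59 bpm

129.59 bpm


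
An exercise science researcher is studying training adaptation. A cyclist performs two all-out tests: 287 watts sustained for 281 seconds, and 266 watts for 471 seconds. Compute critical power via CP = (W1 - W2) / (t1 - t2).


W1 = P1 * t1 = 287 * 281 = 80647 J
W2 = P2 * t2 = 266 * 471 = 125286 J
CP = (80647 - 125286) / (281 - 471)
= 234.94 W

234.94 W


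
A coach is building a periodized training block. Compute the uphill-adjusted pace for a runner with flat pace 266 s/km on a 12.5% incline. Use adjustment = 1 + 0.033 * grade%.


Adjustment factor = 1 + 0.033 * 12.5 = 1.4125
Grade-adjusted pace = 266 * 1.4125 = 375.73 s/km

375.73 s/km


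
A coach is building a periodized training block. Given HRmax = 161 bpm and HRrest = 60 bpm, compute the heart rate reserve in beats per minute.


Heart rate reserve = maximum HR minus resting HR
HRR = 161 - 60 = 101 bpm

101 bpm


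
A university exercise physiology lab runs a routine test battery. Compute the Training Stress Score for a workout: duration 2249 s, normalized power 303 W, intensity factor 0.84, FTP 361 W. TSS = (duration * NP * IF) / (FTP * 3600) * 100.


Product = 2249 * 303 * 0.84 = 572415.48
Base = 361 * 3600 = 1299600
TSS = 572415.48 / 1299600 * 100 = 44.05

44.05 TSS


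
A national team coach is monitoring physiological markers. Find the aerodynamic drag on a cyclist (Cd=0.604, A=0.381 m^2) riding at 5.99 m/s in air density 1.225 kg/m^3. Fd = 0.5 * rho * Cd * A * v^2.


Fd = 0.5 * 1.225 * 0.604 * 0.381 * 5.99^2
= 0.5 * 1.225 * 0.604 * 0.381 * 35.8801
= 5.057 N

5.057 N


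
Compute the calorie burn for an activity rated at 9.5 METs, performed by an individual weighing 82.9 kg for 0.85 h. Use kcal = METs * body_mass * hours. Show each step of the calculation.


Product of METs and mass = 9.5 * 82.9 = 787.55
Total kcal = 787.55 * 0.85 = 669.42 kcal

669.42 kcal


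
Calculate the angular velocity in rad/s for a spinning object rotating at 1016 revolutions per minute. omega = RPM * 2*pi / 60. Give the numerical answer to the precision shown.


omega = RPM * 2*pi / 60
= 1016 * 6.28318531 / 60
= 106.395 rad/s

106.395 rad/s


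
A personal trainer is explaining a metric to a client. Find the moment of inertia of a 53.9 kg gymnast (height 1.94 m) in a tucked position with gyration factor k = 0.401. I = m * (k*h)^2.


Radius of gyration = 0.401 * 1.94 = 0.77794 m
I = 53.9 * 0.77794^2
= 53.9 * 0.605191
= 32.62 kg*m^2

32.62 kg*m^2


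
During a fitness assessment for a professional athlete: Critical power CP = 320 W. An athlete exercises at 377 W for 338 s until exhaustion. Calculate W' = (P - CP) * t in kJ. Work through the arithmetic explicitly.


P - CP = 377 - 320 = 57 W
W' = 57 * 338 = 19266 J
= 19266 / 1000 = 19.266 kJ

19.266 kJ


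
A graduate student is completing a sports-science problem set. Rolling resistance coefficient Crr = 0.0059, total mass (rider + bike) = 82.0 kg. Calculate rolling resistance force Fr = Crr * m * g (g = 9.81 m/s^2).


Fr = Crr * m * g
= 0.0059 * 82.0 * 9.81
= 4.746 N

4.746 N


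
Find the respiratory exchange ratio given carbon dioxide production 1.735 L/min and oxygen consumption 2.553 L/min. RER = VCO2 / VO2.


VCO2 = 1.735 L/min
VO2 = 2.553 L/min
RER = 1.735 / 2.553 = 0.6796

0.6796


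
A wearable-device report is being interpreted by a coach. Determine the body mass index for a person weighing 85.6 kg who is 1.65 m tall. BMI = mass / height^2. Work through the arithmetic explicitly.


BMI = mass / height^2
= 85.6 / 1.65^2
= 85.6 / 2.7225
= 31.44 kg/m^2

31.44 kg/m^2


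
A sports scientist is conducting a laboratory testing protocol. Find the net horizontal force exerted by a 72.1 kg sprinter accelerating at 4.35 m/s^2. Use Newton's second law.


Newton's second law: F = m * a
F = 72.1 * 4.35 = 313.64 N

313.64 N


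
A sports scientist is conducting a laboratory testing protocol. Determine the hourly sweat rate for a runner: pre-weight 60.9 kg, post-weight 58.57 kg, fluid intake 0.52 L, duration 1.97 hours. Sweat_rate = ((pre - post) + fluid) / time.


Mass lost = 60.9 - 58.57 = 2.33 kg
Add fluid consumed: 2.33 + 0.52 = 2.85 L total sweat
Sweat rate = 2.85 / 1.97 = 1.447 L/h

1.447 L/h


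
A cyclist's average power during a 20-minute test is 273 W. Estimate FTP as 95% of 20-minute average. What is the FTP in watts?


FTP = 20-min power * 0.95
= 273 * 0.95
= 259.35 W

259.35 W


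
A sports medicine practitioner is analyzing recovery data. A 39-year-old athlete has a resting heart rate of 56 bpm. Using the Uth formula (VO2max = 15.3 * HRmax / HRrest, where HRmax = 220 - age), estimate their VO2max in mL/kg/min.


HRmax = 220 - 39 = 181 bpm
Ratio = HRmax / HRrest = 181 / 56 = 3.2321
VO2max = 15.3 * 3.2321 = 49.45 mL/kg/min

49.45 mL/kg/min


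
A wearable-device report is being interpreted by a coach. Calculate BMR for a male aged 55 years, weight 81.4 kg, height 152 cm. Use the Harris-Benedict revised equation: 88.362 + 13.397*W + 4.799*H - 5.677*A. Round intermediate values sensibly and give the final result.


Substituting values:
W term = 13.397 * 81.4 = 1090.5158
H term = 4.799 * 152 = 729.448
A term = 5.677 * 55 = 312.235
BMR = 1596.09 kcal/day

1596.09 kcal/day


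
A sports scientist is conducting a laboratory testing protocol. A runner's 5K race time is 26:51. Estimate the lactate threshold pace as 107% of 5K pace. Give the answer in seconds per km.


Total race time = 26*60 + 51 = 1611 seconds
5K pace = 1611 / 5 = 322.2 sec/km
LT pace = 322.2 * 1.07 = 344.75 sec/km

344.75 s/km


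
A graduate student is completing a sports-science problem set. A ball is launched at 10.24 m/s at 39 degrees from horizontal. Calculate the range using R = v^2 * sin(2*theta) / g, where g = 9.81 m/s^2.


sin(2 * 39) = sin(78) = 0.978148
v^2 = 10.24^2 = 104.8576
R = 104.8576 * 0.978148 / 9.81
= 10.455 m

10.455 m


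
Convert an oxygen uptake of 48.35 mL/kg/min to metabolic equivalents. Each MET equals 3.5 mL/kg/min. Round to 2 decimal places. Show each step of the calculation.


One MET = 3.5 mL/kg/min
Number of METs = 48.35 / 3.5
= 13.81 METs

13.81 METs


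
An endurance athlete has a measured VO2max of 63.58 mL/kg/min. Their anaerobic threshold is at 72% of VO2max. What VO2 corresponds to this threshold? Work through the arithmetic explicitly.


Anaerobic threshold VO2 = VO2max * 72%
= 63.58 * 0.72
= 45.78 mL/kg/min

45.78 mL/kg/min


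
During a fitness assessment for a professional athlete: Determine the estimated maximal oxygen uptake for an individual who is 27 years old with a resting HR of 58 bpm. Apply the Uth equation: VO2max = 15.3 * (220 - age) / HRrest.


HRmax = 220 - 27 = 193
VO2max = 15.3 * (193 / 58)
= 15.3 * 3.3276
= 50.91 mL/kg/min

50.91 mL/kg/min


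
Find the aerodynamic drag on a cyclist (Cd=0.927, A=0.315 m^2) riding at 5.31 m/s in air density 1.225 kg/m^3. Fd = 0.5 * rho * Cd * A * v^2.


Fd = 0.5 * 1.225 * 0.927 * 0.315 * 5.31^2
= 0.5 * 1.225 * 0.927 * 0.315 * 28.1961
= 5.043 N

5.043 N


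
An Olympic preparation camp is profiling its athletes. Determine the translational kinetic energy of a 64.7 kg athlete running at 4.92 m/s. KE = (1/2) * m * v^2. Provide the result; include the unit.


KE = 0.5 * m * v^2
= 0.5 * 64.7 * 4.92^2
= 0.5 * 64.7 * 24.2064
= 783.08 J

783.08 J


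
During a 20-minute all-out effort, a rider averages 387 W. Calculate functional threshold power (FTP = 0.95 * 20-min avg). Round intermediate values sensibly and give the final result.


FTP = 0.95 * 387
= 367.65 W

367.65 W


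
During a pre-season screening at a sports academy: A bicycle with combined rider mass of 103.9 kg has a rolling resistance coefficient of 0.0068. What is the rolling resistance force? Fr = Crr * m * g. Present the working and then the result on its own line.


Fr = 0.0068 * 103.9 * 9.81
= 0.70652 * 9.81
= 6.931 N

6.931 N


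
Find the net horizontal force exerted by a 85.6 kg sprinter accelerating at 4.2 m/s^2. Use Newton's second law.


Newton's second law: F = m * a
F = 85.6 * 4.2 = 359.52 N

359.52 N


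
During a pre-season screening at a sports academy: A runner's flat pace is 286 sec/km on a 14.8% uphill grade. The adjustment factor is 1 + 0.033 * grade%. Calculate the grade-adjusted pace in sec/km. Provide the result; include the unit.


Factor = 1 + 0.033 * 14.8 = 1.4884
Adjusted pace = 286 * 1.4884
= 425.68 sec/km

425.68 s/km


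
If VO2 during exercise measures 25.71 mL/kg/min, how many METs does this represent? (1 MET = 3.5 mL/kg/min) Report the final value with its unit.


METs = VO2 / 3.5 = 25.71 / 3.5 = 7.35

7.35 METs


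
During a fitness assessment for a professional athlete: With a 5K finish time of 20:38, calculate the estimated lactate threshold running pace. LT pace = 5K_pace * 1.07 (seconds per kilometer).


Race duration = 1238 s for 5 km
Average pace = 1238 / 5 = 247.6 s/km
LT pace = 247.6 * 1.07
= 264.93 s/km

264.93 s/km


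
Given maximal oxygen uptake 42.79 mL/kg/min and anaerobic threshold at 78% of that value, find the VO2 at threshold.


Percentage as decimal = 0.78
VO2 at AT = 42.79 * 0.78 = 33.38 mL/kg/min

33.38 mL/kg/min


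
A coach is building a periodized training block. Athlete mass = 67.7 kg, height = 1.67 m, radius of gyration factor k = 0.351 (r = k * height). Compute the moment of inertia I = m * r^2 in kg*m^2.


r = k * height = 0.351 * 1.67 = 0.58617 m
r^2 = 0.58617^2 = 0.343595
I = 67.7 * 0.343595 = 23.261 kg*m^2

23.261 kg*m^2


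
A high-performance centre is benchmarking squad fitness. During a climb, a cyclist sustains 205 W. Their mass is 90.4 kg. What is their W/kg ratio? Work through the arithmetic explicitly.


Power-to-weight = 205 W / 90.4 kg
= 2.268 W/kg

2.268 W/kg


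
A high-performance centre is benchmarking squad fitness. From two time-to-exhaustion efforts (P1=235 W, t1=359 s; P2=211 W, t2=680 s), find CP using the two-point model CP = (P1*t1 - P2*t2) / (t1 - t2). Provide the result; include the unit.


Work in trial 1 = 84365 J
Work in trial 2 = 143480 J
Delta work = -59115 J
Delta time = -321 s
CP = -59115 / -321 = 184.16 W

184.16 W


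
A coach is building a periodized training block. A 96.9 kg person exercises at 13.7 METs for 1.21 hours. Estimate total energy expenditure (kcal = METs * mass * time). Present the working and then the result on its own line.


Energy = METs * mass(kg) * time(h)
= 13.7 * 96.9 * 1.21
= 1606.31 kcal

1606.31 kcal


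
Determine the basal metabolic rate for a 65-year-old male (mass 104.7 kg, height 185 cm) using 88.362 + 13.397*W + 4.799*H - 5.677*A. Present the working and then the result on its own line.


BMR = 88.362 + 13.397*104.7 + 4.799*185 - 5.677*65
= 2009.84 kcal/day

2009.84 kcal/day


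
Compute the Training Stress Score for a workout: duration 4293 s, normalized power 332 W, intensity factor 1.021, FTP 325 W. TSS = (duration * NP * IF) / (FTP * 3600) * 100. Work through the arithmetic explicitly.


Product = 4293 * 332 * 1.021 = 1455206.796
Base = 325 * 3600 = 1170000
TSS = 1455206.796 / 1170000 * 100 = 124.38

124.38 TSS


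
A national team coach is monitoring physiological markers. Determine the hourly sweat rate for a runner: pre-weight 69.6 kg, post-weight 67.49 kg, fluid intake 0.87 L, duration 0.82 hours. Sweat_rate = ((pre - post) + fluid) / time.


Mass lost = 69.6 - 67.49 = 2.11 kg
Add fluid consumed: 2.11 + 0.87 = 2.98 L total sweat
Sweat rate = 2.98 / 0.82 = 3.634 L/h

3.634 L/h


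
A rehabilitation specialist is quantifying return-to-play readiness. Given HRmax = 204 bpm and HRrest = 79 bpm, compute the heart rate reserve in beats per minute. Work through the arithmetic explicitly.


Heart rate reserve = maximum HR minus resting HR
HRR = 204 - 79 = 125 bpm

125 bpm


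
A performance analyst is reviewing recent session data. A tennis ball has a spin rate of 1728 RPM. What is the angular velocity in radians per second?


Convert RPM to rad/s: multiply by 2*pi and divide by 60
omega = 1728 * 2 * pi / 60
= 180.956 rad/s

180.956 rad/s


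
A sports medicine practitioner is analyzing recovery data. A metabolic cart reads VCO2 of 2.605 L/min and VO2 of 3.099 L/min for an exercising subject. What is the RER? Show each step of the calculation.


RER = VCO2 / VO2 = 2.605 / 3.099 = 0.8406

0.8406


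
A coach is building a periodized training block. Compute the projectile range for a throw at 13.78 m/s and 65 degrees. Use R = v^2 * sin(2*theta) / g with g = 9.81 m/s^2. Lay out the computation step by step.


Two times the angle = 130 degrees
sin(130) = 0.766044
R = 189.8884 * 0.766044 / 9.81 = 14.828 m

14.828 m


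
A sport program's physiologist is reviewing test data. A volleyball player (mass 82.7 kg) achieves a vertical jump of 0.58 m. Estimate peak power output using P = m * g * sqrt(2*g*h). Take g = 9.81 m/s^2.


2 * g * h = 2 * 9.81 * 0.58 = 11.3796
sqrt(11.3796) = 3.373366 m/s
P = 82.7 * 9.81 * 3.373366 = 2736.77 W

2736.77 W


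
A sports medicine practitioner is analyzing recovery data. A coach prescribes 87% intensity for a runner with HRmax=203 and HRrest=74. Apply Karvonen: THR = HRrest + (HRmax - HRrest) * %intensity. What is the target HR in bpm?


Heart rate reserve = 203 - 74 = 129
Intensity fraction = 87 / 100 = 0.87
THR = 74 + 129 * 0.87 = 186.23 bpm

186.23 bpm


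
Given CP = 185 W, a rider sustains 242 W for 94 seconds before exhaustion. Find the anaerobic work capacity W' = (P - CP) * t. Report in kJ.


Excess power = 242 - 185 = 57 W
Work above CP = 57 * 94 = 5358 J
W' = 5.358 kJ

5.358 kJ


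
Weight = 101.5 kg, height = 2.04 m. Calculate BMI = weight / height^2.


height^2 = 2.04^2 = 4.1616
BMI = 101.5 / 4.1616 = 24.39 kg/m^2

24.39 kg/m^2


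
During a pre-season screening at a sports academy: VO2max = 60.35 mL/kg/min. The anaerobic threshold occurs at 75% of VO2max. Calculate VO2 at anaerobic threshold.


AT fraction = 75 / 100 = 0.75
AT VO2 = 60.35 * 0.75
= 45.26 mL/kg/min

45.26 mL/kg/min


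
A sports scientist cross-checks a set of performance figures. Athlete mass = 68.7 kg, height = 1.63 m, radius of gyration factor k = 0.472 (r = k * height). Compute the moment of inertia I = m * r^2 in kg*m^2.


r = k * height = 0.472 * 1.63 = 0.76936 m
r^2 = 0.76936^2 = 0.591915
I = 68.7 * 0.591915 = 40.665 kg*m^2

40.665 kg*m^2


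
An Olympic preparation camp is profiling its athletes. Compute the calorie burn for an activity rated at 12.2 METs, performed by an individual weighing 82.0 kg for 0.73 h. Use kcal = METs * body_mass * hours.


Product of METs and mass = 12.2 * 82.0 = 1000.4
Total kcal = 1000.4 * 0.73 = 730.29 kcal

730.29 kcal


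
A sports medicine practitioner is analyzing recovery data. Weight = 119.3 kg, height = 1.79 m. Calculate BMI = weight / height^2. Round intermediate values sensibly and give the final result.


height^2 = 1.79^2 = 3.2041
BMI = 119.3 / 3.2041 = 37.23 kg/m^2

37.23 kg/m^2


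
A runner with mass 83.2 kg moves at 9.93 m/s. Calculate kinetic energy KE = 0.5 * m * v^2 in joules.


v^2 = 9.93^2 = 98.6049
KE = 0.5 * 83.2 * 98.6049
= 4101.96 J

4101.96 J


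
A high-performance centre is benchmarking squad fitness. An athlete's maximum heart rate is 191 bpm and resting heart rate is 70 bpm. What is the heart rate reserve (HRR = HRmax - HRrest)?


HRR = HRmax - HRrest
= 191 - 70
= 121 bpm

121 bpm


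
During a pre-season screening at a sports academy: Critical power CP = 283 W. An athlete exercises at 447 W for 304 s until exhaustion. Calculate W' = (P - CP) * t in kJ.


P - CP = 447 - 283 = 164 W
W' = 164 * 304 = 49856 J
= 49856 / 1000 = 49.856 kJ

49.856 kJ


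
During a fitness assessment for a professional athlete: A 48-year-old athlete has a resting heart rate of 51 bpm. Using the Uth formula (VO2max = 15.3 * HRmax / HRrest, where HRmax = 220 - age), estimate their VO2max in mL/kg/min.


HRmax = 220 - 48 = 172 bpm
Ratio = HRmax / HRrest = 172 / 51 = 3.3725
VO2max = 15.3 * 3.3725 = 51.6 mL/kg/min

51.6 mL/kg/min


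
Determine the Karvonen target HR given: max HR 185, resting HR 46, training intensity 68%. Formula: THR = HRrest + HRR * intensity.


HRR = HRmax - HRrest = 185 - 46 = 139
THR = 46 + 139 * 0.68
= 140.52 bpm

140.52 bpm


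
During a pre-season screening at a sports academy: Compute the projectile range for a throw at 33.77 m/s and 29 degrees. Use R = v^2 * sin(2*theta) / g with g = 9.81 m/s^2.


Two times the angle = 58 degrees
sin(58) = 0.848048
R = 1140.4129 * 0.848048 / 9.81 = 98.586 m

98.586 m


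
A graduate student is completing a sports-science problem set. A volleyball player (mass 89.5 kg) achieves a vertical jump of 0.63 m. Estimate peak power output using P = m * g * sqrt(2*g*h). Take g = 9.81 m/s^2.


2 * g * h = 2 * 9.81 * 0.63 = 12.3606
sqrt(12.3606) = 3.515764 m/s
P = 89.5 * 9.81 * 3.515764 = 3086.82 W

3086.82 W


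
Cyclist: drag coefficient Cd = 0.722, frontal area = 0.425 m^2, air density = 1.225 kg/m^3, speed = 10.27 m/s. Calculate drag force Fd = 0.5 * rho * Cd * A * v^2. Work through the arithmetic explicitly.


v^2 = 10.27^2 = 105.4729
Fd = 0.5 * 1.225 * 0.722 * 0.425 * 105.4729
= 19.823 N

19.823 N


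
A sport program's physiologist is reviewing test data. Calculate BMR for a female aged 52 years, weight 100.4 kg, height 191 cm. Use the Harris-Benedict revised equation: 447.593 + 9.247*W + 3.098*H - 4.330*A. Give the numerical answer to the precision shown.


Substituting values:
W term = 9.247 * 100.4 = 928.3988
H term = 3.098 * 191 = 591.718
A term = 4.330 * 52 = 225.16
BMR = 1742.55 kcal/day

1742.55 kcal/day


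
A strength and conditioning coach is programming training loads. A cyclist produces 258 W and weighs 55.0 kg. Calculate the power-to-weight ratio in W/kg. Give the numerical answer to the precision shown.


P/W = power / mass
= 258 / 55.0
= 4.691 W/kg

4.691 W/kg


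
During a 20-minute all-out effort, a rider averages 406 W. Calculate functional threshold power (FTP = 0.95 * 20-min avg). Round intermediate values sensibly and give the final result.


FTP = 0.95 * 406
= 385.7 W

385.7 W


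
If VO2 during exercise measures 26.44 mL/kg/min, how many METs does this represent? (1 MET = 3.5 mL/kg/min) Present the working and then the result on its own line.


METs = VO2 / 3.5 = 26.44 / 3.5 = 7.55

7.55 METs


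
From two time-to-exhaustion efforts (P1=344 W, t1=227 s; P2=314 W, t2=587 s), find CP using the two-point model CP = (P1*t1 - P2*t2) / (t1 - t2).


Work in trial 1 = 78088 J
Work in trial 2 = 184318 J
Delta work = -106230 J
Delta time = -360 s
CP = -106230 / -360 = 295.08 W

295.08 W


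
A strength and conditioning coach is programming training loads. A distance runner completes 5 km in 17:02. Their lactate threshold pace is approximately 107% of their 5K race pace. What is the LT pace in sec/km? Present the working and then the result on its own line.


Convert to seconds: 17 min 2 s = 1022 s
Pace per km = 1022 / 5 = 204.4 s/km
LT pace = 204.4 * 1.07 = 218.71 s/km

218.71 s/km


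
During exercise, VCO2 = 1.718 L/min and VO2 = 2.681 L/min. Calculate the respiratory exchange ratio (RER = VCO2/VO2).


RER = VCO2 / VO2
= 1.718 / 2.681
= 0.6408

0.6408


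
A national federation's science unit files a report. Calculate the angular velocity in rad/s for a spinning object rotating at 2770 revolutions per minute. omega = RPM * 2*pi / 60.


omega = RPM * 2*pi / 60
= 2770 * 6.28318531 / 60
= 290.074 rad/s

290.074 rad/s


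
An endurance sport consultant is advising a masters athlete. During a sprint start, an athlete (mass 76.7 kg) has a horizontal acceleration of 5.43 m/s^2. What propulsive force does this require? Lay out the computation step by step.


Propulsive force = mass * acceleration
= 76.7 kg * 5.43 m/s^2
= 416.48 N

416.48 N


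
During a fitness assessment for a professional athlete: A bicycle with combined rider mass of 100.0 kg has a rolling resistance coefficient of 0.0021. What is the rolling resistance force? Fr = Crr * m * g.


Fr = 0.0021 * 100.0 * 9.81
= 0.21 * 9.81
= 2.06 N

2.06 N


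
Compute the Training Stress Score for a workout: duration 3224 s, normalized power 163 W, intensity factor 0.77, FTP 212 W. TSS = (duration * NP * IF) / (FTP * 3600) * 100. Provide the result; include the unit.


Product = 3224 * 163 * 0.77 = 404644.24
Base = 212 * 3600 = 763200
TSS = 404644.24 / 763200 * 100 = 53.02

53.02 TSS


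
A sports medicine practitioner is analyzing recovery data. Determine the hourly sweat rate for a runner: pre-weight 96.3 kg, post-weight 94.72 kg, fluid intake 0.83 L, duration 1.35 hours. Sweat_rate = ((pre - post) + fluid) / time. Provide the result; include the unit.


Mass lost = 96.3 - 94.72 = 1.58 kg
Add fluid consumed: 1.58 + 0.83 = 2.41 L total sweat
Sweat rate = 2.41 / 1.35 = 1.785 L/h

1.785 L/h


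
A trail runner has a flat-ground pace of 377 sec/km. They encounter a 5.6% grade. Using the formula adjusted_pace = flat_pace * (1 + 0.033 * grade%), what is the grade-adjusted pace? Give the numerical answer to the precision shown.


Grade factor = 1 + 0.033 * 5.6 = 1.1848
Adjusted = 377 * 1.1848 = 446.67 sec/km

446.67 s/km


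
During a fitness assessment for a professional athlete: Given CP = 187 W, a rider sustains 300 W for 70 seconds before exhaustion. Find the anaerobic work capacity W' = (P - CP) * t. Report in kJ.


Excess power = 300 - 187 = 113 W
Work above CP = 113 * 70 = 7910 J
W' = 7.91 kJ

7.91 kJ


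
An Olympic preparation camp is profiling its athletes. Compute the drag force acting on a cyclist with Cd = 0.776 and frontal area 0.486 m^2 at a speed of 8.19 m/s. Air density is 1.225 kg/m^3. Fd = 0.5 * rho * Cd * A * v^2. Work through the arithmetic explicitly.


Step 1: v^2 = 67.0761
Step 2: Fd = 0.5 * 1.225 * 0.776 * 0.486 * 67.0761
= 15.494 N

15.494 N


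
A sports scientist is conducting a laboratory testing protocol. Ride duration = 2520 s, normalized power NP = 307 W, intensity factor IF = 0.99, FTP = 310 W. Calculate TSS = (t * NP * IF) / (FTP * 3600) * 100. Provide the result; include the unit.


Numerator = 2520 * 307 * 0.99 = 765903.6
Denominator = 310 * 3600 = 1116000
TSS = 765903.6 / 1116000 * 100
= 68.63

68.63 TSS


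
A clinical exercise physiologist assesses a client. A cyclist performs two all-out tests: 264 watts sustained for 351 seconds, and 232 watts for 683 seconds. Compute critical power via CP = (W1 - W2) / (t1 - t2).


W1 = P1 * t1 = 264 * 351 = 92664 J
W2 = P2 * t2 = 232 * 683 = 158456 J
CP = (92664 - 158456) / (351 - 683)
= 198.17 W

198.17 W


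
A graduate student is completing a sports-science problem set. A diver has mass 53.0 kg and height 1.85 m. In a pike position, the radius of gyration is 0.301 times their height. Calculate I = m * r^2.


r = 0.301 * 1.85 = 0.55685 m
I = m * r^2 = 53.0 * 0.310082 = 16.434 kg*m^2

16.434 kg*m^2


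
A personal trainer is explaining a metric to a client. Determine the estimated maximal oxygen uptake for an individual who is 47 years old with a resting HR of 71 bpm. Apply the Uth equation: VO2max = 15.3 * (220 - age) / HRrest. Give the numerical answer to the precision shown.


HRmax = 220 - 47 = 173
VO2max = 15.3 * (173 / 71)
= 15.3 * 2.4366
= 37.28 mL/kg/min

37.28 mL/kg/min


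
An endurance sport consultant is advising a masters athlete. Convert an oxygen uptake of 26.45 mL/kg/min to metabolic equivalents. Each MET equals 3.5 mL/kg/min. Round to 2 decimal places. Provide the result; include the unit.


One MET = 3.5 mL/kg/min
Number of METs = 26.45 / 3.5
= 7.56 METs

7.56 METs


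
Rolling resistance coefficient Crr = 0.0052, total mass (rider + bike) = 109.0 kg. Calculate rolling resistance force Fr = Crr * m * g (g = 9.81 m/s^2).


Fr = Crr * m * g
= 0.0052 * 109.0 * 9.81
= 5.56 N

5.56 N


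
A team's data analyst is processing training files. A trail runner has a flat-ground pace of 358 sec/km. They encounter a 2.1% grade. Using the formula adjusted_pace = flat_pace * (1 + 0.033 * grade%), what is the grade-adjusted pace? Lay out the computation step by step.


Grade factor = 1 + 0.033 * 2.1 = 1.0693
Adjusted = 358 * 1.0693 = 382.81 sec/km

382.81 s/km


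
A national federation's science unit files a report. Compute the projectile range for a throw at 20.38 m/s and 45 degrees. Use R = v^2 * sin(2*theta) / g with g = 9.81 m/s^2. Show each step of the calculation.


Two times the angle = 90 degrees
sin(90) = 1.0
R = 415.3444 * 1.0 / 9.81 = 42.339 m

42.339 m


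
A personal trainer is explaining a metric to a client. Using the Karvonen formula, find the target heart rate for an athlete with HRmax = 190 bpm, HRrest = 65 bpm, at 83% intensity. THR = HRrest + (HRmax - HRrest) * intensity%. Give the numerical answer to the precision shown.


HRR = 190 - 65 = 125
THR = 65 + 125 * 0.83
= 65 + 103.75
= 168.75 bpm

168.75 bpm


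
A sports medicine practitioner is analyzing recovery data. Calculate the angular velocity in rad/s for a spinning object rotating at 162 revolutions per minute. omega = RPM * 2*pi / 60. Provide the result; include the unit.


omega = RPM * 2*pi / 60
= 162 * 6.28318531 / 60
= 16.965 rad/s

16.965 rad/s


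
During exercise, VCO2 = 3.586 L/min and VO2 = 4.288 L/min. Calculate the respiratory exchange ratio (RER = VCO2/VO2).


RER = VCO2 / VO2
= 3.586 / 4.288
= 0.8363

0.8363


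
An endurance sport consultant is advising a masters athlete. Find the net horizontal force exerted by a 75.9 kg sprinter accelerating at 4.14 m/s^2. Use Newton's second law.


Newton's second law: F = m * a
F = 75.9 * 4.14 = 314.23 N

314.23 N


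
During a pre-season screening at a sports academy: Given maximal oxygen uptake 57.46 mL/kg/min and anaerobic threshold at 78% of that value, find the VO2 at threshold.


Percentage as decimal = 0.78
VO2 at AT = 57.46 * 0.78 = 44.82 mL/kg/min

44.82 mL/kg/min


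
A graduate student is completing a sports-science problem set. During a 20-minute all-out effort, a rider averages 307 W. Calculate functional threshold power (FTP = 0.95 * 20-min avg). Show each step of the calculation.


FTP = 0.95 * 307
= 291.65 W

291.65 W


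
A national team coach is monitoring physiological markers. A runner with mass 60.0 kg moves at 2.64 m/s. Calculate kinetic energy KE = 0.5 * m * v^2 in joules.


v^2 = 2.64^2 = 6.9696
KE = 0.5 * 60.0 * 6.9696
= 209.09 J

209.09 J


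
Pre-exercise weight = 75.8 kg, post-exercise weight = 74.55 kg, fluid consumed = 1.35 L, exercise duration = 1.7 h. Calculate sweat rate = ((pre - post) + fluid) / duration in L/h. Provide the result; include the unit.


Weight loss = 75.8 - 74.55 = 1.25 kg (approx L)
Total sweat = 1.25 + 1.35 = 2.6 L
Sweat rate = 2.6 / 1.7 = 1.529 L/h

1.529 L/h


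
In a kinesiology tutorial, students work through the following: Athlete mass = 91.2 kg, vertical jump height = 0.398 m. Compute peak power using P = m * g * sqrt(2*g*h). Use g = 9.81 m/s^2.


sqrt(2 * 9.81 * 0.398) = sqrt(7.80876) = 2.794416 m/s
P = 91.2 * 9.81 * 2.794416
= 2500.09 W

2500.09 W


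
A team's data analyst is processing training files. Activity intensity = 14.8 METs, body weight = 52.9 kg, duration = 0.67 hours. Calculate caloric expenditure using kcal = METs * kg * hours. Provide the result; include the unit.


kcal = 14.8 * 52.9 * 0.67
= 782.92 * 0.67
= 524.56 kcal

524.56 kcal


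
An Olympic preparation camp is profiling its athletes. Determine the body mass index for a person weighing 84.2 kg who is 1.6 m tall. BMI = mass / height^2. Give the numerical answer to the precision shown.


BMI = mass / height^2
= 84.2 / 1.6^2
= 84.2 / 2.56
= 32.89 kg/m^2

32.89 kg/m^2


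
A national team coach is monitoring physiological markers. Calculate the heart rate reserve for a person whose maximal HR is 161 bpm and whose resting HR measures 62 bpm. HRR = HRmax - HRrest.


HRmax = 161 bpm
HRrest = 62 bpm
HRR = 161 - 62 = 99 bpm

99 bpm


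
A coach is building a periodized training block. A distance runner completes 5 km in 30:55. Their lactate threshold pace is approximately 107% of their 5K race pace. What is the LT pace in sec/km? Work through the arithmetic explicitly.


Convert to seconds: 30 min 55 s = 1855 s
Pace per km = 1855 / 5 = 371.0 s/km
LT pace = 371.0 * 1.07 = 396.97 s/km

396.97 s/km


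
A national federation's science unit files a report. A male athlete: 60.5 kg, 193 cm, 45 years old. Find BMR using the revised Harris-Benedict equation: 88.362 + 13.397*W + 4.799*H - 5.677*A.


Intercept = 88.362
Weight contribution = 13.397 * 60.5 = 810.5185
Height contribution = 4.799 * 193 = 926.207
Age contribution = 5.677 * 45 = 255.465
BMR = 88.362 + 810.5185 + 926.207 - 255.465
= 1569.62 kcal/day

1569.62 kcal/day


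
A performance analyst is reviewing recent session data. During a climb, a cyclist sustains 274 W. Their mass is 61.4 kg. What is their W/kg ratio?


Power-to-weight = 274 W / 61.4 kg
= 4.463 W/kg

4.463 W/kg


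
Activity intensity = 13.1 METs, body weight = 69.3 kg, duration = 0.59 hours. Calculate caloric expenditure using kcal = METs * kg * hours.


kcal = 13.1 * 69.3 * 0.59
= 907.83 * 0.59
= 535.62 kcal

535.62 kcal


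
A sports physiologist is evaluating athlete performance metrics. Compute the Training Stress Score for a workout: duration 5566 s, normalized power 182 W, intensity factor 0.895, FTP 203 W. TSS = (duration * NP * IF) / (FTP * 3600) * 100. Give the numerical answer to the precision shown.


Product = 5566 * 182 * 0.895 = 906645.74
Base = 203 * 3600 = 730800
TSS = 906645.74 / 730800 * 100 = 124.06

124.06 TSS


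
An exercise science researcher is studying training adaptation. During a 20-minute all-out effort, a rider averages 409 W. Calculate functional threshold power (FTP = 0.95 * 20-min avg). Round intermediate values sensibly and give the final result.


FTP = 0.95 * 409
= 388.55 W

388.55 W


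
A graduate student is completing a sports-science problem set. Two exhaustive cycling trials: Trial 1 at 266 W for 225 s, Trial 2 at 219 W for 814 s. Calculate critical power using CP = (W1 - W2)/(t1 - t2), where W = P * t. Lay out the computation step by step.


W1 = 266 * 225 = 59850 J
W2 = 219 * 814 = 178266 J
CP = (59850 - 178266) / (225 - 814)
= -118416 / -589
= 201.05 W

201.05 W
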